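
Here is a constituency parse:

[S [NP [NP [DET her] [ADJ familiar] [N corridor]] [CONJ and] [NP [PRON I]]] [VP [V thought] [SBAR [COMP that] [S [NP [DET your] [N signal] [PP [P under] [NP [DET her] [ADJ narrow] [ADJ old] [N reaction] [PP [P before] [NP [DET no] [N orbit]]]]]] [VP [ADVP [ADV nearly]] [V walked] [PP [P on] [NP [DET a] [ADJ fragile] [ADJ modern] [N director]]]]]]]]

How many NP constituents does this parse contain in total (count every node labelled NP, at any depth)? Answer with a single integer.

7

Scanning left to right, an opening `[NP` appears at word positions 1, 1, 5, 8, 11, 16, 21 — 7 in total.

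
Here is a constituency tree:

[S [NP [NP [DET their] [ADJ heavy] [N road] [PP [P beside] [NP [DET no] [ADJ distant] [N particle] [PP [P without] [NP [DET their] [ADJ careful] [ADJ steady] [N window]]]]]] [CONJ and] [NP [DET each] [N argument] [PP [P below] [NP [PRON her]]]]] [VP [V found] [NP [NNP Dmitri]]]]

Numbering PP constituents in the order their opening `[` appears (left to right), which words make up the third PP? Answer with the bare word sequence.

below her

The PP opening brackets appear, in order, over: "beside no distant particle without their careful steady window"; "without their careful steady window"; "below her". The third one spans "below her".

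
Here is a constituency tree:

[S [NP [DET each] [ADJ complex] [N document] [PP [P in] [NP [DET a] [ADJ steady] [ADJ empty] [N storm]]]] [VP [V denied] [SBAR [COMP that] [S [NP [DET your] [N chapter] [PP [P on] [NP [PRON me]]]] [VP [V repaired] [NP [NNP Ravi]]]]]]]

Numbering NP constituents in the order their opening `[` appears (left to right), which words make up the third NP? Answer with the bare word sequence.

your chapter on me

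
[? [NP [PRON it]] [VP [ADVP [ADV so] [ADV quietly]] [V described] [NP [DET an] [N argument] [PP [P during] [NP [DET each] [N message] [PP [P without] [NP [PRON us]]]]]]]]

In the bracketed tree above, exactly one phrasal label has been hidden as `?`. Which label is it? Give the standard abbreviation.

Looking at what the `?` directly dominates — NP, VP — this is a clause (S).

S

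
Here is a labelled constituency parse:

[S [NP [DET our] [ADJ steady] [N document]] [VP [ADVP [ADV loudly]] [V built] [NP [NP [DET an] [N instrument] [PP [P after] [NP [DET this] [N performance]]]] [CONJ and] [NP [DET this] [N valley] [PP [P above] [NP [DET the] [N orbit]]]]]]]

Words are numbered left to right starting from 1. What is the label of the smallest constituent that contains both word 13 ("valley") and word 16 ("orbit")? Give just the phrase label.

NP

Both words fall inside [NP this valley above the orbit] (words 12–16), and no smaller constituent contains them both. Label: NP.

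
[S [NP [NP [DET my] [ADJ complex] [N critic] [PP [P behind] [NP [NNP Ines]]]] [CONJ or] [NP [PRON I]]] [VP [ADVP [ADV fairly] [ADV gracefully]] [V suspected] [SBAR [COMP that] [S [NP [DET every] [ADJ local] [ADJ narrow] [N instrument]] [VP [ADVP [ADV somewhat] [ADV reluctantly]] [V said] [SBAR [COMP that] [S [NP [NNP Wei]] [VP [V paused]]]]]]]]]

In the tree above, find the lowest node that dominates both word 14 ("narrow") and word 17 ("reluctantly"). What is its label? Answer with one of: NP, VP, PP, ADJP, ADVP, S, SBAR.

Both words fall inside [S every local narrow instrument somewhat reluctantly said that Wei paused] (words 12–21), and no smaller constituent contains them both. Label: S.

S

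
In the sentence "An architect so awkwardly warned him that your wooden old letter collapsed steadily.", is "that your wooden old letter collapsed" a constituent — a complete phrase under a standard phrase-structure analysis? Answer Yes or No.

"that" belongs to the complementizer "that" while "collapsed" belongs to the clause "your wooden old letter collapsed steadily"; a span that runs across that boundary is not a single phrase.

No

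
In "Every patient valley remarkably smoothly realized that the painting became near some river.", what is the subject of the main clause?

every patient valley

The subject of the main clause is the NP immediately before the verb "realized": "every patient valley".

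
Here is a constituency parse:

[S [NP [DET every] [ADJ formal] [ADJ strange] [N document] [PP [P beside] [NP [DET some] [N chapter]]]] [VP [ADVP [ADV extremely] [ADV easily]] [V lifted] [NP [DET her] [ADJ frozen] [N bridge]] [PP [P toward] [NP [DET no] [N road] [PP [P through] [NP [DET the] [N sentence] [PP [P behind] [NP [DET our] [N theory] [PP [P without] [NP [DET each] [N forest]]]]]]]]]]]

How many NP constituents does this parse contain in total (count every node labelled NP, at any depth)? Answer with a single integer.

7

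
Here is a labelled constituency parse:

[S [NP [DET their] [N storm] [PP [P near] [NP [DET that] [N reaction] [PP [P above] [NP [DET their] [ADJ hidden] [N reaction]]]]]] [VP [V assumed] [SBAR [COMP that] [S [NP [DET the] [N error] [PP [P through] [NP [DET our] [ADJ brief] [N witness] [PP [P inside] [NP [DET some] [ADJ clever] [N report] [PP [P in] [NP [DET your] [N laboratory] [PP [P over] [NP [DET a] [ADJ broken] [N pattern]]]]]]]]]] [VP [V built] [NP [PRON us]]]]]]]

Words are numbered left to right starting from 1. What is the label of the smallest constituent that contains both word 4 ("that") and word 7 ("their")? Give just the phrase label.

NP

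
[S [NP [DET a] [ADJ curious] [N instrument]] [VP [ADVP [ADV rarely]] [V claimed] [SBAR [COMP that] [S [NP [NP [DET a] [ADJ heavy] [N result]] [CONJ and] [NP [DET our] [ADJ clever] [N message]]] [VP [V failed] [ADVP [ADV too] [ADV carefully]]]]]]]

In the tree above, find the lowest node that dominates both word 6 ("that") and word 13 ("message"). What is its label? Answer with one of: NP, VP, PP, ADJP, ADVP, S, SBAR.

SBAR

Word 6 lies under S → VP → SBAR → COMP; word 13 lies under S → VP → SBAR → S → NP → NP → N. The lowest shared node is the SBAR.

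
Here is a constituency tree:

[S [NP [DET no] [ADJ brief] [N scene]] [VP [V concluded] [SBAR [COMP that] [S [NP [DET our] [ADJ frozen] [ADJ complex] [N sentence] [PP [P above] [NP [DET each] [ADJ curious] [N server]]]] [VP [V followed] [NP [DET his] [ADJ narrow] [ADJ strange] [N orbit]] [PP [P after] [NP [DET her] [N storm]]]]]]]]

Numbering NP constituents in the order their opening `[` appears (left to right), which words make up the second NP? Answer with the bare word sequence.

our frozen complex sentence above each curious server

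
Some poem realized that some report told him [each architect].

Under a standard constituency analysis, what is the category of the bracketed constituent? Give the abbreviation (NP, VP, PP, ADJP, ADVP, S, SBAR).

"architect" is the head of the bracketed span, so the span is a noun phrase: NP.

NP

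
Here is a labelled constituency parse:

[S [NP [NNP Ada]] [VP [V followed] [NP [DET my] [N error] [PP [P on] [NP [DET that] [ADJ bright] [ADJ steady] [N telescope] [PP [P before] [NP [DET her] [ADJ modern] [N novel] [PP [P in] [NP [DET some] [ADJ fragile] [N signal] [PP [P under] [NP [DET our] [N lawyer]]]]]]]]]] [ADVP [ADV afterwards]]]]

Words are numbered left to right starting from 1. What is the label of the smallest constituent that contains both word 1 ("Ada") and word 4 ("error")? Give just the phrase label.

S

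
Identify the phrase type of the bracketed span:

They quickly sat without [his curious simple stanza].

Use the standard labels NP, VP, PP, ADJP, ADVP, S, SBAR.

NP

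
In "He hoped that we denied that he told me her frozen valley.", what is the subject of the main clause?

he

In the main clause the verb is "hoped"; the NP preceding it, "he", is the subject.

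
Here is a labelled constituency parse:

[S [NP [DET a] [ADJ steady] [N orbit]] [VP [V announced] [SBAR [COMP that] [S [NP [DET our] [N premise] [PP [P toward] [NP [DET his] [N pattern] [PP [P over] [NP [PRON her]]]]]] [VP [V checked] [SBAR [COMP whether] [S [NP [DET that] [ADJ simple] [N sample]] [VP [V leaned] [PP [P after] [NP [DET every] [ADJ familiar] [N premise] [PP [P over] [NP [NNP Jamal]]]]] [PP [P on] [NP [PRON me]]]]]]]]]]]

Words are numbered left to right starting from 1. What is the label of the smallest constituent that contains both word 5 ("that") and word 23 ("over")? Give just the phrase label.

SBAR

The smallest bracket enclosing both words is [SBAR that our premise toward his pattern over her checked whether that simple sample leaned after every familiar premise over Jamal on me], so the label is SBAR.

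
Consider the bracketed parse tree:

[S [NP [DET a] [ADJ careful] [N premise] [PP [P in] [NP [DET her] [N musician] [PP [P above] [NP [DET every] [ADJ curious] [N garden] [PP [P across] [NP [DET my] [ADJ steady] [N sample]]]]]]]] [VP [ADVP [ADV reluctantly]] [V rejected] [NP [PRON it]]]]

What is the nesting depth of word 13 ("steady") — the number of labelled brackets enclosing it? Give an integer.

The word sits inside ADJ, which is inside NP, inside PP, inside NP, inside PP, inside NP, inside PP, inside NP, inside S — 9 brackets in all.

9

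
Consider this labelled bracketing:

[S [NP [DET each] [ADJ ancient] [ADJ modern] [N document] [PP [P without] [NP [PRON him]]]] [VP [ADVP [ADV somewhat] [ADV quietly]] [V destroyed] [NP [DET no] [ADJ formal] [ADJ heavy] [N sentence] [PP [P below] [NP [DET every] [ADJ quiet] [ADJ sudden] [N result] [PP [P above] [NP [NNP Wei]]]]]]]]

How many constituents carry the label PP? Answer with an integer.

3

The PP constituents are: [PP without him]; [PP below every quiet sudden result above Wei]; [PP above Wei]. Total: 3.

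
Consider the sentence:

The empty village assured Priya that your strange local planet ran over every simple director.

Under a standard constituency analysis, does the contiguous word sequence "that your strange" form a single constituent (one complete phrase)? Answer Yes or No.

No

"that" belongs to the complementizer "that" while "strange" belongs to the clause "your strange local planet ran over every simple director"; a span that runs across that boundary is not a single phrase.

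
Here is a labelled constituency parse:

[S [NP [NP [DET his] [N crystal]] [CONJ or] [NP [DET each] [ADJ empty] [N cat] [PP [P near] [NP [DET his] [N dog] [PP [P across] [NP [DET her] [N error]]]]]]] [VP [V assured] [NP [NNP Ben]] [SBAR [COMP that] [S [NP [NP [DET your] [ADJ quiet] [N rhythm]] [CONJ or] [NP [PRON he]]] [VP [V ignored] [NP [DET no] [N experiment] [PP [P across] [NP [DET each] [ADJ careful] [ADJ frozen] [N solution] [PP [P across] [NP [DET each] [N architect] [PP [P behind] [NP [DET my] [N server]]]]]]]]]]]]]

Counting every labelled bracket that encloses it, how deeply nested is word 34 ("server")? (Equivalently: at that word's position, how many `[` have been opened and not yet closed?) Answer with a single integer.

The word sits inside N, which is inside NP, inside PP, inside NP, inside PP, inside NP, inside PP, inside NP, inside VP, inside S, inside SBAR, inside VP, inside S — 13 brackets in all.

13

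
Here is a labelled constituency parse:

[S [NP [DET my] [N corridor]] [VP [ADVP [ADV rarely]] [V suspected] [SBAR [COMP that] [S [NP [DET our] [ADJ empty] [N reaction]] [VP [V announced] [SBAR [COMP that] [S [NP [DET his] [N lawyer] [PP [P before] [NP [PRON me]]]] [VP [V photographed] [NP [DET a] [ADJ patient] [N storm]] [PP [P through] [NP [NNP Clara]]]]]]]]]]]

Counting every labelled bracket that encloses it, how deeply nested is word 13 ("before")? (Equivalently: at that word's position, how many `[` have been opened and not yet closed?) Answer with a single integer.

10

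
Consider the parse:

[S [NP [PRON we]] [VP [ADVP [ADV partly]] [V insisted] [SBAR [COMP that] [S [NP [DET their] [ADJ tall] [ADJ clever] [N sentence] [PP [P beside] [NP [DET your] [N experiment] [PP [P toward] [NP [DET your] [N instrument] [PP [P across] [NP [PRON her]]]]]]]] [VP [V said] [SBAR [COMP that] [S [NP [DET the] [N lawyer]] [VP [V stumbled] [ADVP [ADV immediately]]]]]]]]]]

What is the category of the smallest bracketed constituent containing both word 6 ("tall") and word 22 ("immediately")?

S

Word 6 lies under S → VP → SBAR → S → NP → ADJ; word 22 lies under S → VP → SBAR → S → VP → SBAR → S → VP → ADVP → ADV. The lowest shared node is the S.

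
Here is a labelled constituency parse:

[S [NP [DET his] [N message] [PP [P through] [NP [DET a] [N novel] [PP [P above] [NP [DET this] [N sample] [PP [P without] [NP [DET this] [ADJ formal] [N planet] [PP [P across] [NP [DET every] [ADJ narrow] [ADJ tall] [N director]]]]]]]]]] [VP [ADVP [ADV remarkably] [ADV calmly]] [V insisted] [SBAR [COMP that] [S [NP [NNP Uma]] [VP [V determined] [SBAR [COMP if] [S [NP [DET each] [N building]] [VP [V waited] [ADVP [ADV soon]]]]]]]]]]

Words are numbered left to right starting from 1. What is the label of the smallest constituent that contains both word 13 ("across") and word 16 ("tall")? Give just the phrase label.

PP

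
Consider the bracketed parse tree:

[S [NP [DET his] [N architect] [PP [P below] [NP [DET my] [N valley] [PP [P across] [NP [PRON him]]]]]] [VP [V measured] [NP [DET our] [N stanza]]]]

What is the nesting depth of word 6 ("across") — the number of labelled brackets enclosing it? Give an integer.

6

The word sits inside P, which is inside PP, inside NP, inside PP, inside NP, inside S — 6 brackets in all.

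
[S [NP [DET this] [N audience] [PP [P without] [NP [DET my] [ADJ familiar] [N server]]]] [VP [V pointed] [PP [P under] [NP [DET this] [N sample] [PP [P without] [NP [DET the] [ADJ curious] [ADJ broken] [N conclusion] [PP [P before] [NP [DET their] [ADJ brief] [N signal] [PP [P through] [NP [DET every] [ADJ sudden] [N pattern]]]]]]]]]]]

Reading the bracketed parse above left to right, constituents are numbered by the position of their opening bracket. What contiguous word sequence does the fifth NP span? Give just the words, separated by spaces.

their brief signal through every sudden pattern

Opening `[NP` markers occur at word positions 1, 4, 9, 12, 17, 21; the fifth of these opens the constituent [NP their brief signal through every sudden pattern].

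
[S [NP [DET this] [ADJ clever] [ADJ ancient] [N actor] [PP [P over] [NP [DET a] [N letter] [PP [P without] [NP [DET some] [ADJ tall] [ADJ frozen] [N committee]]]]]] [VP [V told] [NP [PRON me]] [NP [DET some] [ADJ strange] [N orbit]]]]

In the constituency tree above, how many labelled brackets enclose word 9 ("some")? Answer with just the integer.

7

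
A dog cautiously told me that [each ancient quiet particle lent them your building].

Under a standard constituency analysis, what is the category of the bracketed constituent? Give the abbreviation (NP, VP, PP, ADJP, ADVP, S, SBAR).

The bracketed span "each ancient quiet particle lent them your building" is headed by "lent", making it a clause (S).

S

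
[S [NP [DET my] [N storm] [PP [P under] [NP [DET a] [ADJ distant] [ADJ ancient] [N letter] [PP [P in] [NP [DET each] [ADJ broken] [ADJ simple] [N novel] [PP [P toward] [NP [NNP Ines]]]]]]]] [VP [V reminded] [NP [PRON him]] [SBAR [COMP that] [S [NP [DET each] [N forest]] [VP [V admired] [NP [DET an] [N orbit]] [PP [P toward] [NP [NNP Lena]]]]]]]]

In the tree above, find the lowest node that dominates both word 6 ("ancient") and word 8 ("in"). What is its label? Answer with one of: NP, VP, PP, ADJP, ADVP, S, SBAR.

NP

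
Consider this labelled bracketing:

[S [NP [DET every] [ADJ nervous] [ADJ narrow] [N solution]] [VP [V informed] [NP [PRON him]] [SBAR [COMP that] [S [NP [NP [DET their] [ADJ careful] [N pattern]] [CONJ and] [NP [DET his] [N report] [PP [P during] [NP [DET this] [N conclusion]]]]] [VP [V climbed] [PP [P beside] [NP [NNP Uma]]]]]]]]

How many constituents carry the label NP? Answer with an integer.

7

The NP constituents are: [NP every nervous narrow solution]; [NP him]; [NP their careful pattern and his report during this conclusion]; [NP their careful pattern]; [NP his report during this conclusion]; [NP this conclusion] …. Total: 7.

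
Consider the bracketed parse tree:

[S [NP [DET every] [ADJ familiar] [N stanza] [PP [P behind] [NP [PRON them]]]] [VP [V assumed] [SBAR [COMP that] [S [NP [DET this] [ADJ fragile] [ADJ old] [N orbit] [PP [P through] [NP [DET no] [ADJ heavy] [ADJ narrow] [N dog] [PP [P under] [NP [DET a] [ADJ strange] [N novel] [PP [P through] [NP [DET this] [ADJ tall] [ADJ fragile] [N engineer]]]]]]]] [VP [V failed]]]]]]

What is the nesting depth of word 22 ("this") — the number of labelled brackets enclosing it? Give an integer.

12

Path from the root down to the word: S → VP → SBAR → S → NP → PP → NP → PP → NP → PP → NP → DET. That is 12 enclosing brackets.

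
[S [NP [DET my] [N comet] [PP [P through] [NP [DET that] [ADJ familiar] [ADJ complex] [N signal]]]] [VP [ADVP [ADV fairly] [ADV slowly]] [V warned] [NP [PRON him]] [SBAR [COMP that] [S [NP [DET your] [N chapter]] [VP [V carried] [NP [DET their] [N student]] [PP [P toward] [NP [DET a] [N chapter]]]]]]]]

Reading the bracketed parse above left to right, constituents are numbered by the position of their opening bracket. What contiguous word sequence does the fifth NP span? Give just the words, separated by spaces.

their student

In left-to-right order the NP constituents are "my comet through that familiar complex signal"; "that familiar complex signal"; "him"; "your chapter"; "their student"; "a chapter". Number 5 is "their student".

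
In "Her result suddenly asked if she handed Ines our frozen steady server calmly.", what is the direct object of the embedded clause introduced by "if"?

The verb of the embedded clause introduced by "if" is "handed"; its direct object is the NP "our frozen steady server".

our frozen steady server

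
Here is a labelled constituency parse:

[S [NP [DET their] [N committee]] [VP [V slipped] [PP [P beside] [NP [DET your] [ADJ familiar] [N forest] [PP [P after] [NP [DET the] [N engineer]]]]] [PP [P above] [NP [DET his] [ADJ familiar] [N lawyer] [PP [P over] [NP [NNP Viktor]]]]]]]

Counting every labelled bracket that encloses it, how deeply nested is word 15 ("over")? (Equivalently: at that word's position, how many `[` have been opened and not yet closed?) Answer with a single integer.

6

Path from the root down to the word: S → VP → PP → NP → PP → P. That is 6 enclosing brackets.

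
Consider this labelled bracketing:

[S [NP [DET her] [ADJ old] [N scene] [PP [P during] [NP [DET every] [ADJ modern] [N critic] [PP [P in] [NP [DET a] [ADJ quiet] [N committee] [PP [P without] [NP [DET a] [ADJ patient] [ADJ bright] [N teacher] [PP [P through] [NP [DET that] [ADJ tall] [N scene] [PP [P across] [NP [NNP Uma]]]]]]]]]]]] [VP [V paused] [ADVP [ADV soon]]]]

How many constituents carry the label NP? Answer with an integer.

6

Scanning left to right, an opening `[NP` appears at word positions 1, 5, 9, 13, 18, 22 — 6 in total.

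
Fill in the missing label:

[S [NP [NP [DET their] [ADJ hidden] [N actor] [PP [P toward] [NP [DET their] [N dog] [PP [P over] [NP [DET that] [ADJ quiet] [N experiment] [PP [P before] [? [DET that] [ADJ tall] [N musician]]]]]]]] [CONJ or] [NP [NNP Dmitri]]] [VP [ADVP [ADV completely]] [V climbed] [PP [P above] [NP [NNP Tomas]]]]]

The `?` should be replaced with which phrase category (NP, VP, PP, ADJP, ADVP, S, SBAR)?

NP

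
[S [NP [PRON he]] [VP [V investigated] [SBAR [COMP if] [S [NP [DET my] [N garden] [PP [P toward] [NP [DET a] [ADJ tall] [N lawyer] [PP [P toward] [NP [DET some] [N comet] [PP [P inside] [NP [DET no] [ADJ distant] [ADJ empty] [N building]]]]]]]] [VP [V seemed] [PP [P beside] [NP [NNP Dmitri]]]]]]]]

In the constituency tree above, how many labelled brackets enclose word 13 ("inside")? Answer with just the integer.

Counting open brackets not yet closed at "inside": [S [VP [SBAR [S [NP [PP [NP [PP [NP [PP [P = 11.

11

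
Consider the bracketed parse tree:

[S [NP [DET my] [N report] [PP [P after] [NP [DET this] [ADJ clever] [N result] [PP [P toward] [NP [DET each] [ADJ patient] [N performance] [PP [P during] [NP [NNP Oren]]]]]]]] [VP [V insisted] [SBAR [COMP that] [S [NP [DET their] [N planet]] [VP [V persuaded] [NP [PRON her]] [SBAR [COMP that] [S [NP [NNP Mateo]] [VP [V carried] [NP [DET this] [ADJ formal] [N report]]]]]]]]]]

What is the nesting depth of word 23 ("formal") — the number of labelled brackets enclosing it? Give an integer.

10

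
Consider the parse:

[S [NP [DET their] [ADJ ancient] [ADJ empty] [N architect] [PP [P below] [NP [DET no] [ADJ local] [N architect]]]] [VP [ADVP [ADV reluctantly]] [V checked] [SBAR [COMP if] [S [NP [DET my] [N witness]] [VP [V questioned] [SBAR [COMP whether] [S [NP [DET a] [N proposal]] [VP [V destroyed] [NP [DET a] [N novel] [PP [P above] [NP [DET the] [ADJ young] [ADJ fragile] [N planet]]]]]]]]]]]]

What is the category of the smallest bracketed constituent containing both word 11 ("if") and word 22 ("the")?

Word 11 lies under S → VP → SBAR → COMP; word 22 lies under S → VP → SBAR → S → VP → SBAR → S → VP → NP → PP → NP → DET. The lowest shared node is the SBAR.

SBAR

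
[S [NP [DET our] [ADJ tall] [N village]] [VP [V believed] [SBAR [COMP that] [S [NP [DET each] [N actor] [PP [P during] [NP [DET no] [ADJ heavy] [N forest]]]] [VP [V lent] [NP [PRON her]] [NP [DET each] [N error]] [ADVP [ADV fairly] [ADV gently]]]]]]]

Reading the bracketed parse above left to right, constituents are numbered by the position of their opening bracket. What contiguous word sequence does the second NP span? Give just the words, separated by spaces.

In left-to-right order the NP constituents are "our tall village"; "each actor during no heavy forest"; "no heavy forest"; "her"; "each error". Number 2 is "each actor during no heavy forest".

each actor during no heavy forest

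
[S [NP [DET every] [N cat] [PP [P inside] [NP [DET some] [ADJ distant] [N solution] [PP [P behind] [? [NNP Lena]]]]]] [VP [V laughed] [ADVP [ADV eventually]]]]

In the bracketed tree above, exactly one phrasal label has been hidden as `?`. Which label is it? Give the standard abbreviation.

The `?` node immediately contains: NNP 'Lena'. That is the internal structure of a noun phrase, so the label is NP.

NP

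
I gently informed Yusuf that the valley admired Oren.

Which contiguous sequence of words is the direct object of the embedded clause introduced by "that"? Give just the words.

Oren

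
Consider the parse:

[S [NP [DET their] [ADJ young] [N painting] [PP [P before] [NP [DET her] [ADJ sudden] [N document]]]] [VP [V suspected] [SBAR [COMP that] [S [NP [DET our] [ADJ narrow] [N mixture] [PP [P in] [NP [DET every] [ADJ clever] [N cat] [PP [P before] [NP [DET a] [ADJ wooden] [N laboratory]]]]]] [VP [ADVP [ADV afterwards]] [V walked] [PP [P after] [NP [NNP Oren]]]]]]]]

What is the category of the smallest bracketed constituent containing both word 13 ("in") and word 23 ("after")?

Both words fall inside [S our narrow mixture in every clever cat before a wooden laboratory afterwards walked after Oren] (words 10–24), and no smaller constituent contains them both. Label: S.

S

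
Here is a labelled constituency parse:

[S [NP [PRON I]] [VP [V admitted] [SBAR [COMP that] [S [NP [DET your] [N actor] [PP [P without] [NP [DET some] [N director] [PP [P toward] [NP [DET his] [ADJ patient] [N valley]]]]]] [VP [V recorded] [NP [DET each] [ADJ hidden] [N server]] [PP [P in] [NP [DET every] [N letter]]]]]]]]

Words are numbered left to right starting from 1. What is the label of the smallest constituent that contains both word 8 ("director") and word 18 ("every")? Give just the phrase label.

The smallest bracket enclosing both words is [S your actor without some director toward his patient valley recorded each hidden server in every letter], so the label is S.

S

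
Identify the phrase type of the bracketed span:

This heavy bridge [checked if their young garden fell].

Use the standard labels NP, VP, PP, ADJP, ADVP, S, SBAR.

VP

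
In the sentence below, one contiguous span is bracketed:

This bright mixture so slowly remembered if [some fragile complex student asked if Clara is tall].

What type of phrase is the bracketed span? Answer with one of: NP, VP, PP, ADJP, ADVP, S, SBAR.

S

The bracketed span "some fragile complex student asked if Clara is tall" is headed by "asked", making it a clause (S).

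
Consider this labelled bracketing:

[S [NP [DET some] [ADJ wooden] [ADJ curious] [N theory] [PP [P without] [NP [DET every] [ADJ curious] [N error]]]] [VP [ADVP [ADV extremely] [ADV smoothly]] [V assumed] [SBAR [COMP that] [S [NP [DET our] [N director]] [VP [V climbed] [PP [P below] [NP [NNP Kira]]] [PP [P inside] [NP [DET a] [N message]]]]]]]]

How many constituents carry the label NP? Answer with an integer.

5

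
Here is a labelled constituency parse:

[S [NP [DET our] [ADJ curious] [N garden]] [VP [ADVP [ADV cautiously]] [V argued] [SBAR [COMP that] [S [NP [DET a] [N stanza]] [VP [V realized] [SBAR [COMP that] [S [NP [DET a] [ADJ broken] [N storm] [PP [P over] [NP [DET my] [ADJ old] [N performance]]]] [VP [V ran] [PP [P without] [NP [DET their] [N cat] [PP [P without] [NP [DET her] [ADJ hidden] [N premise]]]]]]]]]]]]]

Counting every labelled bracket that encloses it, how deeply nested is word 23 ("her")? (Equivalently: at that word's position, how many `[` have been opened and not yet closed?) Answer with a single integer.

13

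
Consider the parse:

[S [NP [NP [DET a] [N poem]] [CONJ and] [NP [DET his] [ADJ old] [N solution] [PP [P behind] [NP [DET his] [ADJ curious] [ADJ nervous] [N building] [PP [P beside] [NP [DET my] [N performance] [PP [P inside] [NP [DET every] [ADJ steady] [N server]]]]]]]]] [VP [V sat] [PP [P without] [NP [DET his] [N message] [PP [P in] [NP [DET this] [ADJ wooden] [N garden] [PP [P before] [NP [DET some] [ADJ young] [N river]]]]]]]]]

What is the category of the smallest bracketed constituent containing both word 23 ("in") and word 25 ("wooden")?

PP

The smallest bracket enclosing both words is [PP in this wooden garden before some young river], so the label is PP.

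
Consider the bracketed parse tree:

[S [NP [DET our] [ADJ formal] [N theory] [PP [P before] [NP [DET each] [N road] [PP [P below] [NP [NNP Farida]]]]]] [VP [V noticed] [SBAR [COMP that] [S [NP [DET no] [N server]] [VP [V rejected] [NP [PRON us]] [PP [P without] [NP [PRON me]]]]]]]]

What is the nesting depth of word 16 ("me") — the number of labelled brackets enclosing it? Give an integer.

The word sits inside PRON, which is inside NP, inside PP, inside VP, inside S, inside SBAR, inside VP, inside S — 8 brackets in all.

8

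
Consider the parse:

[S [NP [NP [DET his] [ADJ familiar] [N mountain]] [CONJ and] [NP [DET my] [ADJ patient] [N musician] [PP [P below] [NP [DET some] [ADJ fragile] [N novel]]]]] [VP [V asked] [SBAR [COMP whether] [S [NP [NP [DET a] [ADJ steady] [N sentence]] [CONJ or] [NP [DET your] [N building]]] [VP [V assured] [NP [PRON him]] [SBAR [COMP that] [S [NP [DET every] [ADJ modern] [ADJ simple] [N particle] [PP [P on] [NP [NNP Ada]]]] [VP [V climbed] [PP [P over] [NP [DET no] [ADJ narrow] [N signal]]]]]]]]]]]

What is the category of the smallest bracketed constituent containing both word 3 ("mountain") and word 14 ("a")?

S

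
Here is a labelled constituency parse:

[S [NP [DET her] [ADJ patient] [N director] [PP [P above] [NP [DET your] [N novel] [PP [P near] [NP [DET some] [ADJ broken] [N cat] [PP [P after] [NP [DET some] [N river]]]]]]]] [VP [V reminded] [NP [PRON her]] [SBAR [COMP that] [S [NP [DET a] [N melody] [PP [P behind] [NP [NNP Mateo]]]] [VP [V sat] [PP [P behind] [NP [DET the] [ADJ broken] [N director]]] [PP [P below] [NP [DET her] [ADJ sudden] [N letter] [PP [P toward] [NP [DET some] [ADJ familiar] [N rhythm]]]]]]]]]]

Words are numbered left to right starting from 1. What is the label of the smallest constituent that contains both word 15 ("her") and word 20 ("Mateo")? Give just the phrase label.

The smallest bracket enclosing both words is [VP reminded her that a melody behind Mateo sat behind the broken director below her sudden letter toward some familiar rhythm], so the label is VP.

VP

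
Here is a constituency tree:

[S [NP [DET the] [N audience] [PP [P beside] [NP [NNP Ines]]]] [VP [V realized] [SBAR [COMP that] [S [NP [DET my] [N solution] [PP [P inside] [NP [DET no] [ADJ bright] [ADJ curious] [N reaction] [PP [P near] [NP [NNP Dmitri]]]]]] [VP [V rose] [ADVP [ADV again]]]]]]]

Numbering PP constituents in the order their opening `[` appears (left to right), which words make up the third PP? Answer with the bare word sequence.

In left-to-right order the PP constituents are "beside Ines"; "inside no bright curious reaction near Dmitri"; "near Dmitri". Number 3 is "near Dmitri".

near Dmitri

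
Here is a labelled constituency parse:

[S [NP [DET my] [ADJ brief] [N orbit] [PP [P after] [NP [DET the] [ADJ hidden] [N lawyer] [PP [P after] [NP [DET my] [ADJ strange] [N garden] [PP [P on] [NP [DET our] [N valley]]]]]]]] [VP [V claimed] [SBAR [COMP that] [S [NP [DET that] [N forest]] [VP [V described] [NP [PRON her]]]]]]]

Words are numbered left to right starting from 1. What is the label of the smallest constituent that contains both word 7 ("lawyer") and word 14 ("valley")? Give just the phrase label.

Both words fall inside [NP the hidden lawyer after my strange garden on our valley] (words 5–14), and no smaller constituent contains them both. Label: NP.

NP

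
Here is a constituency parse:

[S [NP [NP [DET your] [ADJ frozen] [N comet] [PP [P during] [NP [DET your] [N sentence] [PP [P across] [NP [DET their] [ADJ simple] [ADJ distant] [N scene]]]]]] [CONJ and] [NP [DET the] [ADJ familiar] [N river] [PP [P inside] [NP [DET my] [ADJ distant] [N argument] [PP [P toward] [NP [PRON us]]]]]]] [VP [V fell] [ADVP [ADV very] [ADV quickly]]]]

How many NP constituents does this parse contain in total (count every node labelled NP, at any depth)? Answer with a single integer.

7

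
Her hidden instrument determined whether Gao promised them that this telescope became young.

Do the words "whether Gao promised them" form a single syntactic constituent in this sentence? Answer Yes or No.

The sequence begins inside the complementizer "whether" and ends inside the clause "Gao promised them that this telescope became young"; it crosses a phrase boundary, so no single node in the tree spans exactly those words.

No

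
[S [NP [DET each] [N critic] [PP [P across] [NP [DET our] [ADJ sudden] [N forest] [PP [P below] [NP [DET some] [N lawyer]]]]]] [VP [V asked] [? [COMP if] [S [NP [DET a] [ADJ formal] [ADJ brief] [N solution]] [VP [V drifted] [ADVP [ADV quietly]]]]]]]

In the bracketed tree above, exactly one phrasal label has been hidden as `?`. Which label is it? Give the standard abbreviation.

SBAR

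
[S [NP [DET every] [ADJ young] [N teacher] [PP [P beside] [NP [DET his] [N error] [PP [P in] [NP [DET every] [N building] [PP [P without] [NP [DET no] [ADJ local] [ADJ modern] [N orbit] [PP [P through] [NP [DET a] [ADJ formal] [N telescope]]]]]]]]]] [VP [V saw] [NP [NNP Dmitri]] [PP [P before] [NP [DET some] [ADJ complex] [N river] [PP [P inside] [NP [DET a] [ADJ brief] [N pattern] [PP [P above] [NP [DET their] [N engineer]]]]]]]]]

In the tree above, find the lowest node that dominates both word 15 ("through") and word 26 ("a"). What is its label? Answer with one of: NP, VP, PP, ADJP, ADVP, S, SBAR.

S

The smallest bracket enclosing both words is [S every young teacher beside his error in every building without no local modern orbit through a formal telescope saw Dmitri before some complex river inside a brief pattern above their engineer], so the label is S.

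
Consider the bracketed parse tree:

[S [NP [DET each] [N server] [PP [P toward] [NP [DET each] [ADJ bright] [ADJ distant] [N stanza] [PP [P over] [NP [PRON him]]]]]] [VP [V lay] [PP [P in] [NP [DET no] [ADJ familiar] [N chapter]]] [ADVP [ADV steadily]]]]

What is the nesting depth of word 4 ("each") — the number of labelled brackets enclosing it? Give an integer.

Path from the root down to the word: S → NP → PP → NP → DET. That is 5 enclosing brackets.

5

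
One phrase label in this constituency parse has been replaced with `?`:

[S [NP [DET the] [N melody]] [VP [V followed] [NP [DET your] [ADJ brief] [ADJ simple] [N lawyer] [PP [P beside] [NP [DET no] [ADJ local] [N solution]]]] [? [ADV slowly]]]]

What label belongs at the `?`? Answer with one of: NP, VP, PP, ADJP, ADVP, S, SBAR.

The `?` node immediately contains: ADV 'slowly'. That is the internal structure of an adverb phrase, so the label is ADVP.

ADVP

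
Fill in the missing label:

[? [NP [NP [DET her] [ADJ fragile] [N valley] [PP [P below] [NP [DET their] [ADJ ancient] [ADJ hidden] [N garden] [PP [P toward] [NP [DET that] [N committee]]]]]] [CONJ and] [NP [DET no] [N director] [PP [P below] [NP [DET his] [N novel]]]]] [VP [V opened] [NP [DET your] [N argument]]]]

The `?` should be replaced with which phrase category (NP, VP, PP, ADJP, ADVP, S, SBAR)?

S

Looking at what the `?` directly dominates — NP, VP — this is a clause (S).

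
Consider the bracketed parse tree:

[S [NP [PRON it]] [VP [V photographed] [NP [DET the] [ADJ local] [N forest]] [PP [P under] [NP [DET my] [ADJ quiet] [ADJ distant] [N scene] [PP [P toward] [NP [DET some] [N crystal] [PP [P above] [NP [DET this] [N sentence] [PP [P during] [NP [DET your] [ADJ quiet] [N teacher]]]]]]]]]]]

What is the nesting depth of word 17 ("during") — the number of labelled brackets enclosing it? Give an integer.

10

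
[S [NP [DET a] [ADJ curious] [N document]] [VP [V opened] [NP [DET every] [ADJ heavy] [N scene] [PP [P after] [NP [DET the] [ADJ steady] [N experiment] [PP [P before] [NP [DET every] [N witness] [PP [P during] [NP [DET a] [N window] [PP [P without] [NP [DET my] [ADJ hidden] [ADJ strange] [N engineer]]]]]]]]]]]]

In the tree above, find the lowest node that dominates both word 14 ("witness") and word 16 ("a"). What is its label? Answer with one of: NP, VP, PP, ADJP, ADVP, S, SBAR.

NP

The smallest bracket enclosing both words is [NP every witness during a window without my hidden strange engineer], so the label is NP.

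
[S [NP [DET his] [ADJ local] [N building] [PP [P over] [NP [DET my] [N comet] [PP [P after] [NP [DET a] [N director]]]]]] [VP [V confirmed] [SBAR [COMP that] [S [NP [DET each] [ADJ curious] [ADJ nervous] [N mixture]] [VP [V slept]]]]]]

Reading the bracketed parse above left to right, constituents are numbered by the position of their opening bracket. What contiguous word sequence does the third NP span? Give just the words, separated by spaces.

a director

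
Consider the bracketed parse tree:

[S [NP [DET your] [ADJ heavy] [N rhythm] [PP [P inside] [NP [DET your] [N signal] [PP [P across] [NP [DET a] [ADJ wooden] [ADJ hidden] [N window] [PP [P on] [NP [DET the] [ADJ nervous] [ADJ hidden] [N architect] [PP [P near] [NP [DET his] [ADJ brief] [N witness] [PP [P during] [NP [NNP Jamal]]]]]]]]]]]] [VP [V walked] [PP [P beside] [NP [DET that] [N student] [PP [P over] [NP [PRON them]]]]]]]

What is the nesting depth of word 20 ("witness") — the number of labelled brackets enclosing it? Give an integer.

11

Path from the root down to the word: S → NP → PP → NP → PP → NP → PP → NP → PP → NP → N. That is 11 enclosing brackets.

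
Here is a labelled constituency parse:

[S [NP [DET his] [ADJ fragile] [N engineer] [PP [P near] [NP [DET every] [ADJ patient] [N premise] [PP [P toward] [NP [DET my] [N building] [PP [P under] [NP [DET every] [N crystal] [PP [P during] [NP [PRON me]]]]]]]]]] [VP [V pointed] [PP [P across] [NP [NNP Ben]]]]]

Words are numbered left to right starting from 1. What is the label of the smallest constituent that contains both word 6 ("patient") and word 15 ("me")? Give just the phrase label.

Both words fall inside [NP every patient premise toward my building under every crystal during me] (words 5–15), and no smaller constituent contains them both. Label: NP.

NP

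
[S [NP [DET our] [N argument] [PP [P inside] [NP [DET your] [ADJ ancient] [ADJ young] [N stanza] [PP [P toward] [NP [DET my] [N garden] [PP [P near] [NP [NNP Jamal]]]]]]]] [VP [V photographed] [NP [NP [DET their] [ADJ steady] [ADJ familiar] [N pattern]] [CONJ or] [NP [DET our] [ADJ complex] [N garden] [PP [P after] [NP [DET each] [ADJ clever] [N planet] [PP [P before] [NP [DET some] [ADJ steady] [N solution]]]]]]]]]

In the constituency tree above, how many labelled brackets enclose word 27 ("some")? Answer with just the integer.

The word sits inside DET, which is inside NP, inside PP, inside NP, inside PP, inside NP, inside NP, inside VP, inside S — 9 brackets in all.

9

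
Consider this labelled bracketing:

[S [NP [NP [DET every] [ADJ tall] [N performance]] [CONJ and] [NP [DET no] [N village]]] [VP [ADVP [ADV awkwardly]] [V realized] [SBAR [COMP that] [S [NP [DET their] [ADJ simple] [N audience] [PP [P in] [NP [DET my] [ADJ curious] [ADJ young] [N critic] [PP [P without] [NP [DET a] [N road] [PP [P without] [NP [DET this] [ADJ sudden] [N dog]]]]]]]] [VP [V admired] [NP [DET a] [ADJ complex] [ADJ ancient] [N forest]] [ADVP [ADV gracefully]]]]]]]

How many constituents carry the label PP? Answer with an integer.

3

Listing each PP by its span: [PP in my curious young critic without a road without this sudden dog]; [PP without a road without this sudden dog]; [PP without this sudden dog] — that makes 3.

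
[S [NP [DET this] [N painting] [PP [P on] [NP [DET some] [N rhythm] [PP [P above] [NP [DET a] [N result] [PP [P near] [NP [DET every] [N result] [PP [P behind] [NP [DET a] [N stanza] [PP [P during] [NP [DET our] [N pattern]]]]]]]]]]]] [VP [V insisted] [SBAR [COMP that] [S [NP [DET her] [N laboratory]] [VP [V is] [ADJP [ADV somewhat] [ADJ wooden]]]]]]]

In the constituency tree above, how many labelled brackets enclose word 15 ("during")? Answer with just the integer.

12

The word sits inside P, which is inside PP, inside NP, inside PP, inside NP, inside PP, inside NP, inside PP, inside NP, inside PP, inside NP, inside S — 12 brackets in all.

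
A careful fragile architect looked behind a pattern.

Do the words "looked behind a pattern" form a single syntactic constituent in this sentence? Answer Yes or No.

Yes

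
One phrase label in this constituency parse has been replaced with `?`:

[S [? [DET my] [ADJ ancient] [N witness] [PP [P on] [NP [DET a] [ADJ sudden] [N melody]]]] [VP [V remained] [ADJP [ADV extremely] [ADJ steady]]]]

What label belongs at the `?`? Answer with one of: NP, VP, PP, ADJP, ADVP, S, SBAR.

A constituent whose immediate children are DET 'my', ADJ 'ancient', N 'witness', PP is a noun phrase: NP.

NP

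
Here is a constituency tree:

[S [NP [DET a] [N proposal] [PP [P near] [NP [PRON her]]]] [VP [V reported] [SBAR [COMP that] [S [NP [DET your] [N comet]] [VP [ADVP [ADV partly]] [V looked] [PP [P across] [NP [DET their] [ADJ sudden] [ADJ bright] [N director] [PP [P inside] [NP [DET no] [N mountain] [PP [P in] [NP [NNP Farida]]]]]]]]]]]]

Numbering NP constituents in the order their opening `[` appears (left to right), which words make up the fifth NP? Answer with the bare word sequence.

no mountain in Farida

The NP opening brackets appear, in order, over: "a proposal near her"; "her"; "your comet"; "their sudden bright director inside no mountain in Farida"; "no mountain in Farida"; "Farida". The fifth one spans "no mountain in Farida".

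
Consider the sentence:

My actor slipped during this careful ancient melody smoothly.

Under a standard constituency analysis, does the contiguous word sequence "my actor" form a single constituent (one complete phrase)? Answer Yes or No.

Yes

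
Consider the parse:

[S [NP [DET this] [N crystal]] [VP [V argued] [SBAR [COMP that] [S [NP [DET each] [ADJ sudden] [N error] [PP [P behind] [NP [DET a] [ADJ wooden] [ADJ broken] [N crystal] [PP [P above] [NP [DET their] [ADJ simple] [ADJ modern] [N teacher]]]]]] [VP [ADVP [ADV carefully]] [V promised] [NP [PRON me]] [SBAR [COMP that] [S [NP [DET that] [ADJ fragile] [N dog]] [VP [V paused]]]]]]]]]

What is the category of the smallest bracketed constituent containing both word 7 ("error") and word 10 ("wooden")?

NP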